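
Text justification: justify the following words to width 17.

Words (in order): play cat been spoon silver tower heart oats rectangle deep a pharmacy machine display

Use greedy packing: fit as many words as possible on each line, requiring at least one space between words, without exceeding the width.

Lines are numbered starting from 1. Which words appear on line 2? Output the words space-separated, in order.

Line 1: ['play', 'cat', 'been'] (min_width=13, slack=4)
Line 2: ['spoon', 'silver'] (min_width=12, slack=5)
Line 3: ['tower', 'heart', 'oats'] (min_width=16, slack=1)
Line 4: ['rectangle', 'deep', 'a'] (min_width=16, slack=1)
Line 5: ['pharmacy', 'machine'] (min_width=16, slack=1)
Line 6: ['display'] (min_width=7, slack=10)

Answer: spoon silver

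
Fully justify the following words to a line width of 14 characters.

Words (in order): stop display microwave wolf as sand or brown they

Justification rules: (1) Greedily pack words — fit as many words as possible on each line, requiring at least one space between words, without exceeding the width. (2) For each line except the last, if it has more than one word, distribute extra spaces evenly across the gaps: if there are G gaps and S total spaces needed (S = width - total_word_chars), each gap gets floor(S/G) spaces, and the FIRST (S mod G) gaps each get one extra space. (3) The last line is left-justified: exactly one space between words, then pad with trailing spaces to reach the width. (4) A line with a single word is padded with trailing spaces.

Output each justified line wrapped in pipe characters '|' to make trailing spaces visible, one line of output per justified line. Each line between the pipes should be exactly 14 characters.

Answer: |stop   display|
|microwave wolf|
|as   sand   or|
|brown they    |

Derivation:
Line 1: ['stop', 'display'] (min_width=12, slack=2)
Line 2: ['microwave', 'wolf'] (min_width=14, slack=0)
Line 3: ['as', 'sand', 'or'] (min_width=10, slack=4)
Line 4: ['brown', 'they'] (min_width=10, slack=4)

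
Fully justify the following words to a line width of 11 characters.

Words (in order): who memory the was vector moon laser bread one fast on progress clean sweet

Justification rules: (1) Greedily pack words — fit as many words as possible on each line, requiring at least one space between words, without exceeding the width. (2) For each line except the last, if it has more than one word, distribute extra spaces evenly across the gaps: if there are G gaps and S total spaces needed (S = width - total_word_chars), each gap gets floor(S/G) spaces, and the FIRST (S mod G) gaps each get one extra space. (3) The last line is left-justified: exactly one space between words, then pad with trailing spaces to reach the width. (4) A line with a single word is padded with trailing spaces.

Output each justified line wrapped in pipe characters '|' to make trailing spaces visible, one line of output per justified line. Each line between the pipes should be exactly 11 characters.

Answer: |who  memory|
|the     was|
|vector moon|
|laser bread|
|one fast on|
|progress   |
|clean sweet|

Derivation:
Line 1: ['who', 'memory'] (min_width=10, slack=1)
Line 2: ['the', 'was'] (min_width=7, slack=4)
Line 3: ['vector', 'moon'] (min_width=11, slack=0)
Line 4: ['laser', 'bread'] (min_width=11, slack=0)
Line 5: ['one', 'fast', 'on'] (min_width=11, slack=0)
Line 6: ['progress'] (min_width=8, slack=3)
Line 7: ['clean', 'sweet'] (min_width=11, slack=0)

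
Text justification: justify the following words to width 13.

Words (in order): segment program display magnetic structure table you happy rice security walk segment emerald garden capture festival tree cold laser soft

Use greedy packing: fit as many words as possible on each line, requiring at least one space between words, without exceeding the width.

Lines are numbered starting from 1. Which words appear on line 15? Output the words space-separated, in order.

Answer: soft

Derivation:
Line 1: ['segment'] (min_width=7, slack=6)
Line 2: ['program'] (min_width=7, slack=6)
Line 3: ['display'] (min_width=7, slack=6)
Line 4: ['magnetic'] (min_width=8, slack=5)
Line 5: ['structure'] (min_width=9, slack=4)
Line 6: ['table', 'you'] (min_width=9, slack=4)
Line 7: ['happy', 'rice'] (min_width=10, slack=3)
Line 8: ['security', 'walk'] (min_width=13, slack=0)
Line 9: ['segment'] (min_width=7, slack=6)
Line 10: ['emerald'] (min_width=7, slack=6)
Line 11: ['garden'] (min_width=6, slack=7)
Line 12: ['capture'] (min_width=7, slack=6)
Line 13: ['festival', 'tree'] (min_width=13, slack=0)
Line 14: ['cold', 'laser'] (min_width=10, slack=3)
Line 15: ['soft'] (min_width=4, slack=9)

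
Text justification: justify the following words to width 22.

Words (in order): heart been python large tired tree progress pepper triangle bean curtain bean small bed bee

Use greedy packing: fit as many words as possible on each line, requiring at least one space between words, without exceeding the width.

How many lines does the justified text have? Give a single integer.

Line 1: ['heart', 'been', 'python'] (min_width=17, slack=5)
Line 2: ['large', 'tired', 'tree'] (min_width=16, slack=6)
Line 3: ['progress', 'pepper'] (min_width=15, slack=7)
Line 4: ['triangle', 'bean', 'curtain'] (min_width=21, slack=1)
Line 5: ['bean', 'small', 'bed', 'bee'] (min_width=18, slack=4)
Total lines: 5

Answer: 5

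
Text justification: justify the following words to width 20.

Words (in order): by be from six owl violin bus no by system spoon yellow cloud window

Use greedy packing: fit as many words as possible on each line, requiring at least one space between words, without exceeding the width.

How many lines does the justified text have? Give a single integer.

Line 1: ['by', 'be', 'from', 'six', 'owl'] (min_width=18, slack=2)
Line 2: ['violin', 'bus', 'no', 'by'] (min_width=16, slack=4)
Line 3: ['system', 'spoon', 'yellow'] (min_width=19, slack=1)
Line 4: ['cloud', 'window'] (min_width=12, slack=8)
Total lines: 4

Answer: 4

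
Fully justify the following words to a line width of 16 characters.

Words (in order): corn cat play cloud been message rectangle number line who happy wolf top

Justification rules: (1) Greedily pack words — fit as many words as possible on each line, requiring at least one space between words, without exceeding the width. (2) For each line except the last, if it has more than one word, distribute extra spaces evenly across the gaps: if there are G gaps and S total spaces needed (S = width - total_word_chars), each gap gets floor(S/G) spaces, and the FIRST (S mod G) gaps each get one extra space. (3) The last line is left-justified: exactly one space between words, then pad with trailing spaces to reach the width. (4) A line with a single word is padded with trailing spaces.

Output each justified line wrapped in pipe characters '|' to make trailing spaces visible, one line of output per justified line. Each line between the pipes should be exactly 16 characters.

Line 1: ['corn', 'cat', 'play'] (min_width=13, slack=3)
Line 2: ['cloud', 'been'] (min_width=10, slack=6)
Line 3: ['message'] (min_width=7, slack=9)
Line 4: ['rectangle', 'number'] (min_width=16, slack=0)
Line 5: ['line', 'who', 'happy'] (min_width=14, slack=2)
Line 6: ['wolf', 'top'] (min_width=8, slack=8)

Answer: |corn   cat  play|
|cloud       been|
|message         |
|rectangle number|
|line  who  happy|
|wolf top        |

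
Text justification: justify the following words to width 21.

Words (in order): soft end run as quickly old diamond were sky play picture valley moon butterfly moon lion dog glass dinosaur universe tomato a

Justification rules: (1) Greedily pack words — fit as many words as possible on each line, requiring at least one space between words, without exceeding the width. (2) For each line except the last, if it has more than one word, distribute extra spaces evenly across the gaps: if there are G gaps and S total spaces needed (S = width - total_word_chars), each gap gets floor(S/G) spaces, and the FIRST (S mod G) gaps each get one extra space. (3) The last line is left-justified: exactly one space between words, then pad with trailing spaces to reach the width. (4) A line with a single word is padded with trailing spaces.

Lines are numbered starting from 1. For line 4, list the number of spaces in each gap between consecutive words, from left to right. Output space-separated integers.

Answer: 1 1

Derivation:
Line 1: ['soft', 'end', 'run', 'as'] (min_width=15, slack=6)
Line 2: ['quickly', 'old', 'diamond'] (min_width=19, slack=2)
Line 3: ['were', 'sky', 'play', 'picture'] (min_width=21, slack=0)
Line 4: ['valley', 'moon', 'butterfly'] (min_width=21, slack=0)
Line 5: ['moon', 'lion', 'dog', 'glass'] (min_width=19, slack=2)
Line 6: ['dinosaur', 'universe'] (min_width=17, slack=4)
Line 7: ['tomato', 'a'] (min_width=8, slack=13)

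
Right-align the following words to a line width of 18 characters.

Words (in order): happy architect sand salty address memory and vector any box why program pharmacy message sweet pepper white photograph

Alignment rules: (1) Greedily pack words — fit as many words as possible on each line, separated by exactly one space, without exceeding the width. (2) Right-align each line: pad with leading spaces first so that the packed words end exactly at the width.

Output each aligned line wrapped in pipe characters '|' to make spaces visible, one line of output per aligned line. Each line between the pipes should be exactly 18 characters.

Line 1: ['happy', 'architect'] (min_width=15, slack=3)
Line 2: ['sand', 'salty', 'address'] (min_width=18, slack=0)
Line 3: ['memory', 'and', 'vector'] (min_width=17, slack=1)
Line 4: ['any', 'box', 'why'] (min_width=11, slack=7)
Line 5: ['program', 'pharmacy'] (min_width=16, slack=2)
Line 6: ['message', 'sweet'] (min_width=13, slack=5)
Line 7: ['pepper', 'white'] (min_width=12, slack=6)
Line 8: ['photograph'] (min_width=10, slack=8)

Answer: |   happy architect|
|sand salty address|
| memory and vector|
|       any box why|
|  program pharmacy|
|     message sweet|
|      pepper white|
|        photograph|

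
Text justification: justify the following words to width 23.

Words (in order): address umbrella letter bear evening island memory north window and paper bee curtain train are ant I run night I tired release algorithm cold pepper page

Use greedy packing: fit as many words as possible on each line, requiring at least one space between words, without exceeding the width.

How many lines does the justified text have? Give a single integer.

Line 1: ['address', 'umbrella', 'letter'] (min_width=23, slack=0)
Line 2: ['bear', 'evening', 'island'] (min_width=19, slack=4)
Line 3: ['memory', 'north', 'window', 'and'] (min_width=23, slack=0)
Line 4: ['paper', 'bee', 'curtain', 'train'] (min_width=23, slack=0)
Line 5: ['are', 'ant', 'I', 'run', 'night', 'I'] (min_width=21, slack=2)
Line 6: ['tired', 'release', 'algorithm'] (min_width=23, slack=0)
Line 7: ['cold', 'pepper', 'page'] (min_width=16, slack=7)
Total lines: 7

Answer: 7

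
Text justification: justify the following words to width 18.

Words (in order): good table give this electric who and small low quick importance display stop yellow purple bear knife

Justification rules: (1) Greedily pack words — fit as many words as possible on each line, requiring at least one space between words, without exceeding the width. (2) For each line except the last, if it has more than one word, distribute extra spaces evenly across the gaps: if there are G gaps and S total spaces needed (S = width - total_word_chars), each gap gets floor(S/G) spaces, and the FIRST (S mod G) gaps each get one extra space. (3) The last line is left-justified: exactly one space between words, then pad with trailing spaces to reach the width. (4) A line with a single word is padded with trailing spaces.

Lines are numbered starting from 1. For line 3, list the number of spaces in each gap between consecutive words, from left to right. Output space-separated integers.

Line 1: ['good', 'table', 'give'] (min_width=15, slack=3)
Line 2: ['this', 'electric', 'who'] (min_width=17, slack=1)
Line 3: ['and', 'small', 'low'] (min_width=13, slack=5)
Line 4: ['quick', 'importance'] (min_width=16, slack=2)
Line 5: ['display', 'stop'] (min_width=12, slack=6)
Line 6: ['yellow', 'purple', 'bear'] (min_width=18, slack=0)
Line 7: ['knife'] (min_width=5, slack=13)

Answer: 4 3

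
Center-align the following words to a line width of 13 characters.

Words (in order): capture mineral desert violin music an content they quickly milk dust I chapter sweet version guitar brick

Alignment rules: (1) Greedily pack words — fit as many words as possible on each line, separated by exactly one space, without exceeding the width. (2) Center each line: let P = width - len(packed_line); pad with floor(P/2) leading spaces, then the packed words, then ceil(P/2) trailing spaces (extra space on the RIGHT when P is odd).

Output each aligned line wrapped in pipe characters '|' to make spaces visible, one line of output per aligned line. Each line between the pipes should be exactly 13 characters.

Line 1: ['capture'] (min_width=7, slack=6)
Line 2: ['mineral'] (min_width=7, slack=6)
Line 3: ['desert', 'violin'] (min_width=13, slack=0)
Line 4: ['music', 'an'] (min_width=8, slack=5)
Line 5: ['content', 'they'] (min_width=12, slack=1)
Line 6: ['quickly', 'milk'] (min_width=12, slack=1)
Line 7: ['dust', 'I'] (min_width=6, slack=7)
Line 8: ['chapter', 'sweet'] (min_width=13, slack=0)
Line 9: ['version'] (min_width=7, slack=6)
Line 10: ['guitar', 'brick'] (min_width=12, slack=1)

Answer: |   capture   |
|   mineral   |
|desert violin|
|  music an   |
|content they |
|quickly milk |
|   dust I    |
|chapter sweet|
|   version   |
|guitar brick |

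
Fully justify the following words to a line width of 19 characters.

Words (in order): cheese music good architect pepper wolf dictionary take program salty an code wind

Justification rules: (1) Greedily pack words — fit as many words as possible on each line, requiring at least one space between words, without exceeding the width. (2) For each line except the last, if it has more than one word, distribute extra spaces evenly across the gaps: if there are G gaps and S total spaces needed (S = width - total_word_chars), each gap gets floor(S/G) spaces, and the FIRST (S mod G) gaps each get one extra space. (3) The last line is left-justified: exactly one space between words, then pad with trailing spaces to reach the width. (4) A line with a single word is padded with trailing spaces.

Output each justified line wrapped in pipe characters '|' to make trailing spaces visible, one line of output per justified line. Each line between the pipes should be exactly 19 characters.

Line 1: ['cheese', 'music', 'good'] (min_width=17, slack=2)
Line 2: ['architect', 'pepper'] (min_width=16, slack=3)
Line 3: ['wolf', 'dictionary'] (min_width=15, slack=4)
Line 4: ['take', 'program', 'salty'] (min_width=18, slack=1)
Line 5: ['an', 'code', 'wind'] (min_width=12, slack=7)

Answer: |cheese  music  good|
|architect    pepper|
|wolf     dictionary|
|take  program salty|
|an code wind       |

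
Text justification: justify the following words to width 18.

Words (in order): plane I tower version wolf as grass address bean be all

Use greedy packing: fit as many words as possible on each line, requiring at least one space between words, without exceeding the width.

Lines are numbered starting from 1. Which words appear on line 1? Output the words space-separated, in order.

Line 1: ['plane', 'I', 'tower'] (min_width=13, slack=5)
Line 2: ['version', 'wolf', 'as'] (min_width=15, slack=3)
Line 3: ['grass', 'address', 'bean'] (min_width=18, slack=0)
Line 4: ['be', 'all'] (min_width=6, slack=12)

Answer: plane I tower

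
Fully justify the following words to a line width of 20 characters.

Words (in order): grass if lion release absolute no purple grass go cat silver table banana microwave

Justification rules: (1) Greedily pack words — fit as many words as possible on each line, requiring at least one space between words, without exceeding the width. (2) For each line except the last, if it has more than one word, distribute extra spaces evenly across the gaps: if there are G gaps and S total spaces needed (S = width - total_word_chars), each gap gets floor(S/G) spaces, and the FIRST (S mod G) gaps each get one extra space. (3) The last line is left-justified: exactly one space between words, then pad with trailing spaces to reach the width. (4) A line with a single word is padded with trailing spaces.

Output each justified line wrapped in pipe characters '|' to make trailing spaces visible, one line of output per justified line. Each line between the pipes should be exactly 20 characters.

Answer: |grass     if    lion|
|release  absolute no|
|purple  grass go cat|
|silver  table banana|
|microwave           |

Derivation:
Line 1: ['grass', 'if', 'lion'] (min_width=13, slack=7)
Line 2: ['release', 'absolute', 'no'] (min_width=19, slack=1)
Line 3: ['purple', 'grass', 'go', 'cat'] (min_width=19, slack=1)
Line 4: ['silver', 'table', 'banana'] (min_width=19, slack=1)
Line 5: ['microwave'] (min_width=9, slack=11)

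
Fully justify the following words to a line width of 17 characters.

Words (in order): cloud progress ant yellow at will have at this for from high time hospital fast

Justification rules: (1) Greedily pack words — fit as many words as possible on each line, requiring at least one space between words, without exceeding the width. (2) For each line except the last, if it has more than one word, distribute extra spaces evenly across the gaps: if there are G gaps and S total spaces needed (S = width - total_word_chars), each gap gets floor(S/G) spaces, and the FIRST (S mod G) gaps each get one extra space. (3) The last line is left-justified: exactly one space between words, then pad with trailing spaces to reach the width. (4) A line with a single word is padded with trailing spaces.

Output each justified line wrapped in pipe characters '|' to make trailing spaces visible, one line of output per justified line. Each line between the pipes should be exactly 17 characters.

Answer: |cloud    progress|
|ant   yellow   at|
|will have at this|
|for   from   high|
|time     hospital|
|fast             |

Derivation:
Line 1: ['cloud', 'progress'] (min_width=14, slack=3)
Line 2: ['ant', 'yellow', 'at'] (min_width=13, slack=4)
Line 3: ['will', 'have', 'at', 'this'] (min_width=17, slack=0)
Line 4: ['for', 'from', 'high'] (min_width=13, slack=4)
Line 5: ['time', 'hospital'] (min_width=13, slack=4)
Line 6: ['fast'] (min_width=4, slack=13)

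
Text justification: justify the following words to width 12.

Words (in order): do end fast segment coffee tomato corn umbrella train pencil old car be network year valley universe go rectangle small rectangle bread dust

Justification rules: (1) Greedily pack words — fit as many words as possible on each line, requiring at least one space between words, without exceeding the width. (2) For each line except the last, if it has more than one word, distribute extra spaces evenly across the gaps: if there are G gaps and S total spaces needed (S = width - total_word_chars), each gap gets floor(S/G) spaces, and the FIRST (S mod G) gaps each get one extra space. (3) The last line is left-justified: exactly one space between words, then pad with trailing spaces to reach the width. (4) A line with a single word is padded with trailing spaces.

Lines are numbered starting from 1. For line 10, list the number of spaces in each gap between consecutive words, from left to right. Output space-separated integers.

Line 1: ['do', 'end', 'fast'] (min_width=11, slack=1)
Line 2: ['segment'] (min_width=7, slack=5)
Line 3: ['coffee'] (min_width=6, slack=6)
Line 4: ['tomato', 'corn'] (min_width=11, slack=1)
Line 5: ['umbrella'] (min_width=8, slack=4)
Line 6: ['train', 'pencil'] (min_width=12, slack=0)
Line 7: ['old', 'car', 'be'] (min_width=10, slack=2)
Line 8: ['network', 'year'] (min_width=12, slack=0)
Line 9: ['valley'] (min_width=6, slack=6)
Line 10: ['universe', 'go'] (min_width=11, slack=1)
Line 11: ['rectangle'] (min_width=9, slack=3)
Line 12: ['small'] (min_width=5, slack=7)
Line 13: ['rectangle'] (min_width=9, slack=3)
Line 14: ['bread', 'dust'] (min_width=10, slack=2)

Answer: 2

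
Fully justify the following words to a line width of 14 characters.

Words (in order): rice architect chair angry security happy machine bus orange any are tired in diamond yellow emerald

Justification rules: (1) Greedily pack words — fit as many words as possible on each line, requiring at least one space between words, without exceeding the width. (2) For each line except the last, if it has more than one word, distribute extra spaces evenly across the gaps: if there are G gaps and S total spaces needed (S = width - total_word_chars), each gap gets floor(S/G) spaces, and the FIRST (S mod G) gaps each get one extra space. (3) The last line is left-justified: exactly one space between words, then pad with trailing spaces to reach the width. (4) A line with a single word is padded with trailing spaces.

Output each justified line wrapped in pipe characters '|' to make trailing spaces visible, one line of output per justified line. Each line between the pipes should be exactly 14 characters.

Line 1: ['rice', 'architect'] (min_width=14, slack=0)
Line 2: ['chair', 'angry'] (min_width=11, slack=3)
Line 3: ['security', 'happy'] (min_width=14, slack=0)
Line 4: ['machine', 'bus'] (min_width=11, slack=3)
Line 5: ['orange', 'any', 'are'] (min_width=14, slack=0)
Line 6: ['tired', 'in'] (min_width=8, slack=6)
Line 7: ['diamond', 'yellow'] (min_width=14, slack=0)
Line 8: ['emerald'] (min_width=7, slack=7)

Answer: |rice architect|
|chair    angry|
|security happy|
|machine    bus|
|orange any are|
|tired       in|
|diamond yellow|
|emerald       |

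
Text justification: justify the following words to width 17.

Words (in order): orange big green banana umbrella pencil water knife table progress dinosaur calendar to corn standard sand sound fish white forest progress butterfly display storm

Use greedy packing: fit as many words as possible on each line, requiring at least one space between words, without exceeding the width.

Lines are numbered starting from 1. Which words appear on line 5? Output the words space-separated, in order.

Answer: progress dinosaur

Derivation:
Line 1: ['orange', 'big', 'green'] (min_width=16, slack=1)
Line 2: ['banana', 'umbrella'] (min_width=15, slack=2)
Line 3: ['pencil', 'water'] (min_width=12, slack=5)
Line 4: ['knife', 'table'] (min_width=11, slack=6)
Line 5: ['progress', 'dinosaur'] (min_width=17, slack=0)
Line 6: ['calendar', 'to', 'corn'] (min_width=16, slack=1)
Line 7: ['standard', 'sand'] (min_width=13, slack=4)
Line 8: ['sound', 'fish', 'white'] (min_width=16, slack=1)
Line 9: ['forest', 'progress'] (min_width=15, slack=2)
Line 10: ['butterfly', 'display'] (min_width=17, slack=0)
Line 11: ['storm'] (min_width=5, slack=12)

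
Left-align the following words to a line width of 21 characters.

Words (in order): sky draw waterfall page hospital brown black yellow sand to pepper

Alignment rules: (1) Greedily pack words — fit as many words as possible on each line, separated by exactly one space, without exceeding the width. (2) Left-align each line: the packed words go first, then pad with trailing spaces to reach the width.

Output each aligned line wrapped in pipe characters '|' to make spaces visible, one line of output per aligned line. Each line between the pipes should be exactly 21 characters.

Line 1: ['sky', 'draw', 'waterfall'] (min_width=18, slack=3)
Line 2: ['page', 'hospital', 'brown'] (min_width=19, slack=2)
Line 3: ['black', 'yellow', 'sand', 'to'] (min_width=20, slack=1)
Line 4: ['pepper'] (min_width=6, slack=15)

Answer: |sky draw waterfall   |
|page hospital brown  |
|black yellow sand to |
|pepper               |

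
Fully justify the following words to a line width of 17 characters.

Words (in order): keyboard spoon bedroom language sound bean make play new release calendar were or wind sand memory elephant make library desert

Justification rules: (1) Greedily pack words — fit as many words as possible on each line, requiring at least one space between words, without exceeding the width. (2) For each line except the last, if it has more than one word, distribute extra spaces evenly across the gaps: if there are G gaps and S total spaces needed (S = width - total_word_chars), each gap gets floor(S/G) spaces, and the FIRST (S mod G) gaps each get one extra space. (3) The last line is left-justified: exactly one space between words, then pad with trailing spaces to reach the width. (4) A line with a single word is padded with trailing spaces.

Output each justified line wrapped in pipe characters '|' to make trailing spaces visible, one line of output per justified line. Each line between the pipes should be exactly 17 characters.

Line 1: ['keyboard', 'spoon'] (min_width=14, slack=3)
Line 2: ['bedroom', 'language'] (min_width=16, slack=1)
Line 3: ['sound', 'bean', 'make'] (min_width=15, slack=2)
Line 4: ['play', 'new', 'release'] (min_width=16, slack=1)
Line 5: ['calendar', 'were', 'or'] (min_width=16, slack=1)
Line 6: ['wind', 'sand', 'memory'] (min_width=16, slack=1)
Line 7: ['elephant', 'make'] (min_width=13, slack=4)
Line 8: ['library', 'desert'] (min_width=14, slack=3)

Answer: |keyboard    spoon|
|bedroom  language|
|sound  bean  make|
|play  new release|
|calendar  were or|
|wind  sand memory|
|elephant     make|
|library desert   |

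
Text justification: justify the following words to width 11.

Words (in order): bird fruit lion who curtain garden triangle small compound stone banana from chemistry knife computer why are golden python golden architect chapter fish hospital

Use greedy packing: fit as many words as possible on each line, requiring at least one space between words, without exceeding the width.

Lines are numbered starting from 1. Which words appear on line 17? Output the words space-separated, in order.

Line 1: ['bird', 'fruit'] (min_width=10, slack=1)
Line 2: ['lion', 'who'] (min_width=8, slack=3)
Line 3: ['curtain'] (min_width=7, slack=4)
Line 4: ['garden'] (min_width=6, slack=5)
Line 5: ['triangle'] (min_width=8, slack=3)
Line 6: ['small'] (min_width=5, slack=6)
Line 7: ['compound'] (min_width=8, slack=3)
Line 8: ['stone'] (min_width=5, slack=6)
Line 9: ['banana', 'from'] (min_width=11, slack=0)
Line 10: ['chemistry'] (min_width=9, slack=2)
Line 11: ['knife'] (min_width=5, slack=6)
Line 12: ['computer'] (min_width=8, slack=3)
Line 13: ['why', 'are'] (min_width=7, slack=4)
Line 14: ['golden'] (min_width=6, slack=5)
Line 15: ['python'] (min_width=6, slack=5)
Line 16: ['golden'] (min_width=6, slack=5)
Line 17: ['architect'] (min_width=9, slack=2)
Line 18: ['chapter'] (min_width=7, slack=4)
Line 19: ['fish'] (min_width=4, slack=7)
Line 20: ['hospital'] (min_width=8, slack=3)

Answer: architect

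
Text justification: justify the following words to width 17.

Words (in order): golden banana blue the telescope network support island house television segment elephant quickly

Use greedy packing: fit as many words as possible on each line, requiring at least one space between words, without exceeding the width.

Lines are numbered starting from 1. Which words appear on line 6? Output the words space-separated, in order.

Answer: segment elephant

Derivation:
Line 1: ['golden', 'banana'] (min_width=13, slack=4)
Line 2: ['blue', 'the'] (min_width=8, slack=9)
Line 3: ['telescope', 'network'] (min_width=17, slack=0)
Line 4: ['support', 'island'] (min_width=14, slack=3)
Line 5: ['house', 'television'] (min_width=16, slack=1)
Line 6: ['segment', 'elephant'] (min_width=16, slack=1)
Line 7: ['quickly'] (min_width=7, slack=10)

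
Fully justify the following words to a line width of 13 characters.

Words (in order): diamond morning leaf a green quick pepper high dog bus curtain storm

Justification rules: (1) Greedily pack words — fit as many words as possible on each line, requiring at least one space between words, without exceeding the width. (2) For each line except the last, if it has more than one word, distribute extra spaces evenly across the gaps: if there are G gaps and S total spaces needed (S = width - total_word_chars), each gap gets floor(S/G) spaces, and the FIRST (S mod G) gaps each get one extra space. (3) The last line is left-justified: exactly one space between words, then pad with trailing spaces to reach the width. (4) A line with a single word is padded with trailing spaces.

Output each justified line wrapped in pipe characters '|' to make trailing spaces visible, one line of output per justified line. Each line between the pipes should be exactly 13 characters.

Answer: |diamond      |
|morning  leaf|
|a green quick|
|pepper   high|
|dog       bus|
|curtain storm|

Derivation:
Line 1: ['diamond'] (min_width=7, slack=6)
Line 2: ['morning', 'leaf'] (min_width=12, slack=1)
Line 3: ['a', 'green', 'quick'] (min_width=13, slack=0)
Line 4: ['pepper', 'high'] (min_width=11, slack=2)
Line 5: ['dog', 'bus'] (min_width=7, slack=6)
Line 6: ['curtain', 'storm'] (min_width=13, slack=0)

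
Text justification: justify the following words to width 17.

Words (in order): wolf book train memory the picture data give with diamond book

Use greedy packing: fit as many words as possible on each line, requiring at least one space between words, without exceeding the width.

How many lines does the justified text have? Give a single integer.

Line 1: ['wolf', 'book', 'train'] (min_width=15, slack=2)
Line 2: ['memory', 'the'] (min_width=10, slack=7)
Line 3: ['picture', 'data', 'give'] (min_width=17, slack=0)
Line 4: ['with', 'diamond', 'book'] (min_width=17, slack=0)
Total lines: 4

Answer: 4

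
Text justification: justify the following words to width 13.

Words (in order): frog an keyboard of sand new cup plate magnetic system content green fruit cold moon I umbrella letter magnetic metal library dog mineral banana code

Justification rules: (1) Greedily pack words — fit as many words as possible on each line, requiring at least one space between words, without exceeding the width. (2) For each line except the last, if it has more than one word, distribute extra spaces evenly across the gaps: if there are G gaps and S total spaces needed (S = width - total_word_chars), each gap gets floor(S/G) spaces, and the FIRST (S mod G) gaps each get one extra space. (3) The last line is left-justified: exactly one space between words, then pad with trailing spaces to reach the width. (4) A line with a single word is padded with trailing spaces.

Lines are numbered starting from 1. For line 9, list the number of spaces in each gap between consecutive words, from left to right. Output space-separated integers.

Line 1: ['frog', 'an'] (min_width=7, slack=6)
Line 2: ['keyboard', 'of'] (min_width=11, slack=2)
Line 3: ['sand', 'new', 'cup'] (min_width=12, slack=1)
Line 4: ['plate'] (min_width=5, slack=8)
Line 5: ['magnetic'] (min_width=8, slack=5)
Line 6: ['system'] (min_width=6, slack=7)
Line 7: ['content', 'green'] (min_width=13, slack=0)
Line 8: ['fruit', 'cold'] (min_width=10, slack=3)
Line 9: ['moon', 'I'] (min_width=6, slack=7)
Line 10: ['umbrella'] (min_width=8, slack=5)
Line 11: ['letter'] (min_width=6, slack=7)
Line 12: ['magnetic'] (min_width=8, slack=5)
Line 13: ['metal', 'library'] (min_width=13, slack=0)
Line 14: ['dog', 'mineral'] (min_width=11, slack=2)
Line 15: ['banana', 'code'] (min_width=11, slack=2)

Answer: 8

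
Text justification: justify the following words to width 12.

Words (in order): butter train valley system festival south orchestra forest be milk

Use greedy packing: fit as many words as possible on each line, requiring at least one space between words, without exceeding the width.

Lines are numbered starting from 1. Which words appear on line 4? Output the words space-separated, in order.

Answer: festival

Derivation:
Line 1: ['butter', 'train'] (min_width=12, slack=0)
Line 2: ['valley'] (min_width=6, slack=6)
Line 3: ['system'] (min_width=6, slack=6)
Line 4: ['festival'] (min_width=8, slack=4)
Line 5: ['south'] (min_width=5, slack=7)
Line 6: ['orchestra'] (min_width=9, slack=3)
Line 7: ['forest', 'be'] (min_width=9, slack=3)
Line 8: ['milk'] (min_width=4, slack=8)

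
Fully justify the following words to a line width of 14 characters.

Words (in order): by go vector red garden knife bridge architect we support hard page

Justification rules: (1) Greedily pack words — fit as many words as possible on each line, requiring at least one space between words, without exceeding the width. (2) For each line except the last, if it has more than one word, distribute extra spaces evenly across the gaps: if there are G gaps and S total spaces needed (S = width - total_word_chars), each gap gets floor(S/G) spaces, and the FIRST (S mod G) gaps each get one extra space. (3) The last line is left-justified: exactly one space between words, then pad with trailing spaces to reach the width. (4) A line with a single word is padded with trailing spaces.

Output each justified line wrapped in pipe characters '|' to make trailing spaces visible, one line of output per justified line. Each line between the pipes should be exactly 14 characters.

Line 1: ['by', 'go', 'vector'] (min_width=12, slack=2)
Line 2: ['red', 'garden'] (min_width=10, slack=4)
Line 3: ['knife', 'bridge'] (min_width=12, slack=2)
Line 4: ['architect', 'we'] (min_width=12, slack=2)
Line 5: ['support', 'hard'] (min_width=12, slack=2)
Line 6: ['page'] (min_width=4, slack=10)

Answer: |by  go  vector|
|red     garden|
|knife   bridge|
|architect   we|
|support   hard|
|page          |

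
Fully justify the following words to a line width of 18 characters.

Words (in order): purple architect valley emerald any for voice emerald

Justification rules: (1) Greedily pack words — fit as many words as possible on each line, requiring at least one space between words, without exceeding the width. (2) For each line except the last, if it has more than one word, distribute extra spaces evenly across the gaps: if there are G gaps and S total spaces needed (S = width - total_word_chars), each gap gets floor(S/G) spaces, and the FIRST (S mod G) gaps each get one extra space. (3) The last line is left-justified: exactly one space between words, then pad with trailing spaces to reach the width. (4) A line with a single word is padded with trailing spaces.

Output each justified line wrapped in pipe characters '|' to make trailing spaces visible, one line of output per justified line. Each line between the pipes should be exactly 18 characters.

Answer: |purple   architect|
|valley emerald any|
|for voice emerald |

Derivation:
Line 1: ['purple', 'architect'] (min_width=16, slack=2)
Line 2: ['valley', 'emerald', 'any'] (min_width=18, slack=0)
Line 3: ['for', 'voice', 'emerald'] (min_width=17, slack=1)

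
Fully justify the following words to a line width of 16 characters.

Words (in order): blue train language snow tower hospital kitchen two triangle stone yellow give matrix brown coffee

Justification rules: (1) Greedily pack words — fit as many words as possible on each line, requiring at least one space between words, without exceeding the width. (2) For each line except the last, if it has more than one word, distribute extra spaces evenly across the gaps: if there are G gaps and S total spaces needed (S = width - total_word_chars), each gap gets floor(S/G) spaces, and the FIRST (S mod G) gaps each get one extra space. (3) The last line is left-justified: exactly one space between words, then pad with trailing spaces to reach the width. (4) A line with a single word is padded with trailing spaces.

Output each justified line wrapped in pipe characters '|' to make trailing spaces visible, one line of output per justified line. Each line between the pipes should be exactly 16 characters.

Line 1: ['blue', 'train'] (min_width=10, slack=6)
Line 2: ['language', 'snow'] (min_width=13, slack=3)
Line 3: ['tower', 'hospital'] (min_width=14, slack=2)
Line 4: ['kitchen', 'two'] (min_width=11, slack=5)
Line 5: ['triangle', 'stone'] (min_width=14, slack=2)
Line 6: ['yellow', 'give'] (min_width=11, slack=5)
Line 7: ['matrix', 'brown'] (min_width=12, slack=4)
Line 8: ['coffee'] (min_width=6, slack=10)

Answer: |blue       train|
|language    snow|
|tower   hospital|
|kitchen      two|
|triangle   stone|
|yellow      give|
|matrix     brown|
|coffee          |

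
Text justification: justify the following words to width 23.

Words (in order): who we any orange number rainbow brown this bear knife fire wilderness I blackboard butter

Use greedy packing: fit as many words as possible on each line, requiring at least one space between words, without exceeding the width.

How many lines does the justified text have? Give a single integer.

Line 1: ['who', 'we', 'any', 'orange'] (min_width=17, slack=6)
Line 2: ['number', 'rainbow', 'brown'] (min_width=20, slack=3)
Line 3: ['this', 'bear', 'knife', 'fire'] (min_width=20, slack=3)
Line 4: ['wilderness', 'I', 'blackboard'] (min_width=23, slack=0)
Line 5: ['butter'] (min_width=6, slack=17)
Total lines: 5

Answer: 5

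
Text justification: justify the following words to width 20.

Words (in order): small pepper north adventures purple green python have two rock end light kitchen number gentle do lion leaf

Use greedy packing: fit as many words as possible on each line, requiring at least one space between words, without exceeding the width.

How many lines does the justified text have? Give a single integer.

Answer: 6

Derivation:
Line 1: ['small', 'pepper', 'north'] (min_width=18, slack=2)
Line 2: ['adventures', 'purple'] (min_width=17, slack=3)
Line 3: ['green', 'python', 'have'] (min_width=17, slack=3)
Line 4: ['two', 'rock', 'end', 'light'] (min_width=18, slack=2)
Line 5: ['kitchen', 'number'] (min_width=14, slack=6)
Line 6: ['gentle', 'do', 'lion', 'leaf'] (min_width=19, slack=1)
Total lines: 6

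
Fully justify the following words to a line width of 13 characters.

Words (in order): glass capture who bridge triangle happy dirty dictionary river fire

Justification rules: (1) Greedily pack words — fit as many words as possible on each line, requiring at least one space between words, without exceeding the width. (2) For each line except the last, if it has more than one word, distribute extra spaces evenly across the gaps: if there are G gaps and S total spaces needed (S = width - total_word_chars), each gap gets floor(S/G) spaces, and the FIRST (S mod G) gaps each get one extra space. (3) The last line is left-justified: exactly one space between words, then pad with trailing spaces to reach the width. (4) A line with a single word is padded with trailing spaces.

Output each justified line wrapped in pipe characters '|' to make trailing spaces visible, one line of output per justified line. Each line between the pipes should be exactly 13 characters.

Answer: |glass capture|
|who    bridge|
|triangle     |
|happy   dirty|
|dictionary   |
|river fire   |

Derivation:
Line 1: ['glass', 'capture'] (min_width=13, slack=0)
Line 2: ['who', 'bridge'] (min_width=10, slack=3)
Line 3: ['triangle'] (min_width=8, slack=5)
Line 4: ['happy', 'dirty'] (min_width=11, slack=2)
Line 5: ['dictionary'] (min_width=10, slack=3)
Line 6: ['river', 'fire'] (min_width=10, slack=3)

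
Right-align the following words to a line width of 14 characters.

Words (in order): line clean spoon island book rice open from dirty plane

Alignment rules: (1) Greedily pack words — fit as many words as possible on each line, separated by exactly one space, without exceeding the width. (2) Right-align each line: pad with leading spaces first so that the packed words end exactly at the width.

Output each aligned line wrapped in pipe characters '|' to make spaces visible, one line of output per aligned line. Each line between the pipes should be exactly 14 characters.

Line 1: ['line', 'clean'] (min_width=10, slack=4)
Line 2: ['spoon', 'island'] (min_width=12, slack=2)
Line 3: ['book', 'rice', 'open'] (min_width=14, slack=0)
Line 4: ['from', 'dirty'] (min_width=10, slack=4)
Line 5: ['plane'] (min_width=5, slack=9)

Answer: |    line clean|
|  spoon island|
|book rice open|
|    from dirty|
|         plane|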